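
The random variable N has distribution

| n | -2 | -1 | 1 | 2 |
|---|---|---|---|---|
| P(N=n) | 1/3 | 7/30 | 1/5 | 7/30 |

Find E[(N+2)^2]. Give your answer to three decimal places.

5.767

E[(N+2)^2] = Σ (n+2)^2·P(N=n)
 = 0·1/3 + 1·7/30 + 9·1/5 + 16·7/30
 = 0 + 7/30 + 9/5 + 56/15
 = 173/30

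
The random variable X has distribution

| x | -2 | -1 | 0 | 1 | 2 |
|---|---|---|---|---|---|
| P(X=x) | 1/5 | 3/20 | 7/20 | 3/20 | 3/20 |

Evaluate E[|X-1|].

E[|X-1|] = Σ |x-1|·P(X=x)
 = 3·1/5 + 2·3/20 + 1·7/20 + 0·3/20 + 1·3/20
 = 3/5 + 3/10 + 7/20 + 0 + 3/20
 = 7/5

1.4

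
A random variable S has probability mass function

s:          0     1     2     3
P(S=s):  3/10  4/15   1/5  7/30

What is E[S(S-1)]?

E[S(S-1)] = Σ s(s-1)·P(S=s)
 = 0·3/10 + 0·4/15 + 2·1/5 + 6·7/30
 = 0 + 0 + 2/5 + 7/5
 = 9/5

1.8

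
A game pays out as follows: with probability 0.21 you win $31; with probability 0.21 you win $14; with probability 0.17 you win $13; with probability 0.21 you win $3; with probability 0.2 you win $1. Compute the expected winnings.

E[payout] = 31·0.21 + 14·0.21 + 13·0.17 + 3·0.21 + 1·0.2
 = 6.51 + 2.94 + 2.21 + 0.63 + 0.2
 = 12.49

12.49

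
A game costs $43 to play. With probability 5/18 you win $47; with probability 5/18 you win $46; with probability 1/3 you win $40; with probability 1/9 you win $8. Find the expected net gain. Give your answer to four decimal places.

E[payout] = 47·5/18 + 46·5/18 + 40·1/3 + 8·1/9
 = 235/18 + 115/9 + 40/3 + 8/9
 = 721/18
Net = 721/18 - 43 = -53/18

-2.9444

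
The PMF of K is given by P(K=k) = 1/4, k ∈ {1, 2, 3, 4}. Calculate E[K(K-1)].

5

E[K(K-1)] = Σ k(k-1)·P(K=k)
 = 0·1/4 + 2·1/4 + 6·1/4 + 12·1/4
 = 0 + 1/2 + 3/2 + 3
 = 5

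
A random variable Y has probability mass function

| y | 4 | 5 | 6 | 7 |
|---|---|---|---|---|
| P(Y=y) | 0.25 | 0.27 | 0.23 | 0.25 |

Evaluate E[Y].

5.48

E[Y] = Σ y·P(Y=y)
 = 4·0.25 + 5·0.27 + 6·0.23 + 7·0.25
 = 1 + 1.35 + 1.38 + 1.75
 = 5.48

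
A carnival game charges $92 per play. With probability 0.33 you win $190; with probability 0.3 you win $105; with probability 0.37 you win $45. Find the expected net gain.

18.85

E[payout] = 190·0.33 + 105·0.3 + 45·0.37
 = 62.7 + 31.5 + 16.65
 = 110.85
Net = 110.85 - 92 = 18.85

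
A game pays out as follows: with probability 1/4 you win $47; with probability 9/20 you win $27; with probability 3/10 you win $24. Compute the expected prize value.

31.1

E[payout] = 47·1/4 + 27·9/20 + 24·3/10
 = 47/4 + 243/20 + 36/5
 = 311/10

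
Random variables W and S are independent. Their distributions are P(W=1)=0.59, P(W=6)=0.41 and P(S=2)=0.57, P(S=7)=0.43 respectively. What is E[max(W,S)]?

5.0848

E[max(W,S)] = Σ_w Σ_s max(w,s) · P(W=w)P(S=s)
 = 2·0.3363 + 7·0.2537 + 6·0.2337 + 7·0.1763
 = 0.6726 + 1.7759 + 1.4022 + 1.2341
 = 5.0848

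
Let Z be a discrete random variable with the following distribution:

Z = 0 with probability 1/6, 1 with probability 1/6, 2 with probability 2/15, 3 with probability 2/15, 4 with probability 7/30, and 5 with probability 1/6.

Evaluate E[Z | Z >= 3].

P(Z >= 3) = 2/15 + 7/30 + 1/6 = 8/15.
E[Z | Z >= 3] = [3·2/15 + 4·7/30 + 5·1/6] / (8/15)
 = 13/6 / (8/15)
 = 65/16

4.0625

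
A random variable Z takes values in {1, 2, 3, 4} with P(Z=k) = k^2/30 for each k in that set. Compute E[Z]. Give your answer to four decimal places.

3.3333

E[Z] = Σ z·P(Z=z)
 = 1·1/30 + 2·2/15 + 3·3/10 + 4·8/15
 = 1/30 + 4/15 + 9/10 + 32/15
 = 10/3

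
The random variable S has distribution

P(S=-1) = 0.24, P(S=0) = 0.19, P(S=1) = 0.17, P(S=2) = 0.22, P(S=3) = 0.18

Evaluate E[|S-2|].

E[|S-2|] = Σ |s-2|·P(S=s)
 = 3·0.24 + 2·0.19 + 1·0.17 + 0·0.22 + 1·0.18
 = 0.72 + 0.38 + 0.17 + 0 + 0.18
 = 1.45

1.45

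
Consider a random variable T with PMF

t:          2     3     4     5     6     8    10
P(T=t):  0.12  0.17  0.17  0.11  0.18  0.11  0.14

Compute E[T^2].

35

E[T^2] = Σ t^2·P(T=t)
 = 4·0.12 + 9·0.17 + 16·0.17 + 25·0.11 + 36·0.18 + 64·0.11 + 100·0.14
 = 0.48 + 1.53 + 2.72 + 2.75 + 6.48 + 7.04 + 14
 = 35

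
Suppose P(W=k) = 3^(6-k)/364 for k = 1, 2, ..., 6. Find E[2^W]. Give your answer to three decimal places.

E[2^W] = Σ 2^w·P(W=w)
 = 2·243/364 + 4·81/364 + 8·27/364 + 16·9/364 + 32·3/364 + 64·1/364
 = 243/182 + 81/91 + 54/91 + 36/91 + 24/91 + 16/91
 = 95/26

3.654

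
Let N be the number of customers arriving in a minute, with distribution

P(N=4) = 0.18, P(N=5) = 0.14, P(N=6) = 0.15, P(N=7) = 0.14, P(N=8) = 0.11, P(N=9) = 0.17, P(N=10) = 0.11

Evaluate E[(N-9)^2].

8.87

E[(N-9)^2] = Σ (n-9)^2·P(N=n)
 = 25·0.18 + 16·0.14 + 9·0.15 + 4·0.14 + 1·0.11 + 0·0.17 + 1·0.11
 = 4.5 + 2.24 + 1.35 + 0.56 + 0.11 + 0 + 0.11
 = 8.87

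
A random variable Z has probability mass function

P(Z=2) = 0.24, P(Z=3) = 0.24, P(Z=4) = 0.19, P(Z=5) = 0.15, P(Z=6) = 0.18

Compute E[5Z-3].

E[5Z-3] = Σ (5z-3)·P(Z=z)
 = 7·0.24 + 12·0.24 + 17·0.19 + 22·0.15 + 27·0.18
 = 1.68 + 2.88 + 3.23 + 3.3 + 4.86
 = 15.95

15.95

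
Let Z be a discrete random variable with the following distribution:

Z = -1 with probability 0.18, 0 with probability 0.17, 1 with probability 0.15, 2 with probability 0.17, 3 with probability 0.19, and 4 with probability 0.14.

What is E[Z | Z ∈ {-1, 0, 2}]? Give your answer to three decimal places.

0.308

P(Z ∈ {-1, 0, 2}) = 0.18 + 0.17 + 0.17 = 0.52.
E[Z | Z ∈ {-1, 0, 2}] = [(-1)·0.18 + 0·0.17 + 2·0.17] / 0.52
 = 0.16 / 0.52
 = 4/13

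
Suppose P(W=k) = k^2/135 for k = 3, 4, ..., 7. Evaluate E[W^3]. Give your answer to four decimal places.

E[W^3] = Σ w^3·P(W=w)
 = 27·1/15 + 64·16/135 + 125·5/27 + 216·4/15 + 343·49/135
 = 9/5 + 1024/135 + 625/27 + 288/5 + 16807/135
 = 5795/27

214.6296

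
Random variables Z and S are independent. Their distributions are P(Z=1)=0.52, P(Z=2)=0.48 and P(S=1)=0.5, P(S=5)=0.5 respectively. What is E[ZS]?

4.44

E[ZS] = Σ_z Σ_s zs · P(Z=z)P(S=s)
 = 1·0.26 + 5·0.26 + 2·0.24 + 10·0.24
 = 0.26 + 1.3 + 0.48 + 2.4
 = 4.44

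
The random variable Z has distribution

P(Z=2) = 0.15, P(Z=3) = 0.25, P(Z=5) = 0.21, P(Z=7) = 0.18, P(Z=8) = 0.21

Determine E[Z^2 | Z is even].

P(Z is even) = 0.15 + 0.21 = 0.36.
E[Z^2 | Z is even] = [4·0.15 + 64·0.21] / 0.36
 = 14.04 / 0.36
 = 39

39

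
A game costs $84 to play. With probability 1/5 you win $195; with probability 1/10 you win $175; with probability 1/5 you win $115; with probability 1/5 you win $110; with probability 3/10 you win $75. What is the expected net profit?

E[payout] = 195·1/5 + 175·1/10 + 115·1/5 + 110·1/5 + 75·3/10
 = 39 + 35/2 + 23 + 22 + 45/2
 = 124
Net = 124 - 84 = 40

40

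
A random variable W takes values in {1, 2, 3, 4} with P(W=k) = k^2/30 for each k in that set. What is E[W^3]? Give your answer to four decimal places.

E[W^3] = Σ w^3·P(W=w)
 = 1·1/30 + 8·2/15 + 27·3/10 + 64·8/15
 = 1/30 + 16/15 + 81/10 + 512/15
 = 130/3

43.3333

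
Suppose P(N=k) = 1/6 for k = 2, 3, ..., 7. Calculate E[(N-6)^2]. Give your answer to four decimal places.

E[(N-6)^2] = Σ (n-6)^2·P(N=n)
 = 16·1/6 + 9·1/6 + 4·1/6 + 1·1/6 + 0·1/6 + 1·1/6
 = 8/3 + 3/2 + 2/3 + 1/6 + 0 + 1/6
 = 31/6

5.1667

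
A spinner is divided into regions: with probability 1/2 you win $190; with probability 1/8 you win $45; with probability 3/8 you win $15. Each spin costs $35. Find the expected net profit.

71.25

E[payout] = 190·1/2 + 45·1/8 + 15·3/8
 = 95 + 45/8 + 45/8
 = 425/4
Net = 425/4 - 35 = 285/4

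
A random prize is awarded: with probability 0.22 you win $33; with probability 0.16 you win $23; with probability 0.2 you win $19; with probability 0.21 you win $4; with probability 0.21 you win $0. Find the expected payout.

15.58

E[payout] = 33·0.22 + 23·0.16 + 19·0.2 + 4·0.21 + 0·0.21
 = 7.26 + 3.68 + 3.8 + 0.84 + 0
 = 15.58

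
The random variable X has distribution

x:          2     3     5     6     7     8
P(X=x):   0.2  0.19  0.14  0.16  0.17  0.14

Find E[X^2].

E[X^2] = Σ x^2·P(X=x)
 = 4·0.2 + 9·0.19 + 25·0.14 + 36·0.16 + 49·0.17 + 64·0.14
 = 0.8 + 1.71 + 3.5 + 5.76 + 8.33 + 8.96
 = 29.06

29.06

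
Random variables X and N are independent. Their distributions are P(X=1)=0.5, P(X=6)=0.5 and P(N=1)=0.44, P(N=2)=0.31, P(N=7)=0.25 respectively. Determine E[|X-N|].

E[|X-N|] = Σ_x Σ_n |x-n| · P(X=x)P(N=n)
 = 0·0.22 + 1·0.155 + 6·0.125 + 5·0.22 + 4·0.155 + 1·0.125
 = 0 + 0.155 + 0.75 + 1.1 + 0.62 + 0.125
 = 2.75

2.75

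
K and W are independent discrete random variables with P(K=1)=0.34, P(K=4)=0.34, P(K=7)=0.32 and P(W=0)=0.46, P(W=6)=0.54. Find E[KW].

12.7656

E[KW] = Σ_k Σ_w kw · P(K=k)P(W=w)
 = 0·0.1564 + 6·0.1836 + 0·0.1564 + 24·0.1836 + 0·0.1472 + 42·0.1728
 = 0 + 1.1016 + 0 + 4.4064 + 0 + 7.2576
 = 12.7656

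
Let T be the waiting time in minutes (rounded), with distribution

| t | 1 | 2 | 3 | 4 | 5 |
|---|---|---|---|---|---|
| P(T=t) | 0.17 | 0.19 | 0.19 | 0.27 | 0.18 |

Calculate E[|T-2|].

E[|T-2|] = Σ |t-2|·P(T=t)
 = 1·0.17 + 0·0.19 + 1·0.19 + 2·0.27 + 3·0.18
 = 0.17 + 0 + 0.19 + 0.54 + 0.54
 = 1.44

1.44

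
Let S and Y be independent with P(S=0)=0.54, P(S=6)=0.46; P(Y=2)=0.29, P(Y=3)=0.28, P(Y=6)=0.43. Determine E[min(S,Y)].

1.84

E[min(S,Y)] = Σ_s Σ_y min(s,y) · P(S=s)P(Y=y)
 = 0·0.1566 + 0·0.1512 + 0·0.2322 + 2·0.1334 + 3·0.1288 + 6·0.1978
 = 0 + 0 + 0 + 0.2668 + 0.3864 + 1.1868
 = 1.84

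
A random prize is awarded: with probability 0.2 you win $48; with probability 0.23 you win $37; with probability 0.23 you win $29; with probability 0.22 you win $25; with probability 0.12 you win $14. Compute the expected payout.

E[payout] = 48·0.2 + 37·0.23 + 29·0.23 + 25·0.22 + 14·0.12
 = 9.6 + 8.51 + 6.67 + 5.5 + 1.68
 = 31.96

31.96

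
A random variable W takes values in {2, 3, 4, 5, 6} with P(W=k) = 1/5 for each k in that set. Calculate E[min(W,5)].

3.8

E[min(W,5)] = Σ min(w,5)·P(W=w)
 = 2·1/5 + 3·1/5 + 4·1/5 + 5·1/5 + 5·1/5
 = 2/5 + 3/5 + 4/5 + 1 + 1
 = 19/5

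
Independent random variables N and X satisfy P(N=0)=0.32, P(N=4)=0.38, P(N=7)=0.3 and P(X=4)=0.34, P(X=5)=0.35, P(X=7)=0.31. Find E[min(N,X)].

3.104

E[min(N,X)] = Σ_n Σ_x min(n,x) · P(N=n)P(X=x)
 = 0·0.1088 + 0·0.112 + 0·0.0992 + 4·0.1292 + 4·0.133 + 4·0.1178 + 4·0.102 + 5·0.105 + 7·0.093
 = 0 + 0 + 0 + 0.5168 + 0.532 + 0.4712 + 0.408 + 0.525 + 0.651
 = 3.104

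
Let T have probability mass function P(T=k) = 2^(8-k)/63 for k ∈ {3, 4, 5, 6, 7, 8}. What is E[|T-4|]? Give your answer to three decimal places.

E[|T-4|] = Σ |t-4|·P(T=t)
 = 1·32/63 + 0·16/63 + 1·8/63 + 2·4/63 + 3·2/63 + 4·1/63
 = 32/63 + 0 + 8/63 + 8/63 + 2/21 + 4/63
 = 58/63

0.921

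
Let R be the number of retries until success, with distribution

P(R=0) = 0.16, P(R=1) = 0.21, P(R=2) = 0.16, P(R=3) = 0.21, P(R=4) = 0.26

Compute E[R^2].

E[R^2] = Σ r^2·P(R=r)
 = 0·0.16 + 1·0.21 + 4·0.16 + 9·0.21 + 16·0.26
 = 0 + 0.21 + 0.64 + 1.89 + 4.16
 = 6.9

6.9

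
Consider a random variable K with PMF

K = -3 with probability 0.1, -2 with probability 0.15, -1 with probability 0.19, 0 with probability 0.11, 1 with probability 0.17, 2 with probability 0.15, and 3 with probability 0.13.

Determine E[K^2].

E[K^2] = Σ k^2·P(K=k)
 = 9·0.1 + 4·0.15 + 1·0.19 + 0·0.11 + 1·0.17 + 4·0.15 + 9·0.13
 = 0.9 + 0.6 + 0.19 + 0 + 0.17 + 0.6 + 1.17
 = 3.63

3.63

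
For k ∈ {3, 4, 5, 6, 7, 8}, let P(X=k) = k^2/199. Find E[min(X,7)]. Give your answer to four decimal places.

6.1457

E[min(X,7)] = Σ min(x,7)·P(X=x)
 = 3·9/199 + 4·16/199 + 5·25/199 + 6·36/199 + 7·49/199 + 7·64/199
 = 27/199 + 64/199 + 125/199 + 216/199 + 343/199 + 448/199
 = 1223/199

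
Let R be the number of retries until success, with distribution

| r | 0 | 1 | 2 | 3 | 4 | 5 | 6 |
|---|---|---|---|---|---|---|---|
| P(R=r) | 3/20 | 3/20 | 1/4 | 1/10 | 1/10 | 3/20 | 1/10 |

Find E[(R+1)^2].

E[(R+1)^2] = Σ (r+1)^2·P(R=r)
 = 1·3/20 + 4·3/20 + 9·1/4 + 16·1/10 + 25·1/10 + 36·3/20 + 49·1/10
 = 3/20 + 3/5 + 9/4 + 8/5 + 5/2 + 27/5 + 49/10
 = 87/5

17.4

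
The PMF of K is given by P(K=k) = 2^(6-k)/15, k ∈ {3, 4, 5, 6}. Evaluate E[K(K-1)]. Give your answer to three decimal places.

E[K(K-1)] = Σ k(k-1)·P(K=k)
 = 6·8/15 + 12·4/15 + 20·2/15 + 30·1/15
 = 16/5 + 16/5 + 8/3 + 2
 = 166/15

11.067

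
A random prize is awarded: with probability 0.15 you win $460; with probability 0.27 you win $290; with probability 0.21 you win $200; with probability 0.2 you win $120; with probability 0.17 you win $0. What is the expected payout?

213.3

E[payout] = 460·0.15 + 290·0.27 + 200·0.21 + 120·0.2 + 0·0.17
 = 69 + 78.3 + 42 + 24 + 0
 = 213.3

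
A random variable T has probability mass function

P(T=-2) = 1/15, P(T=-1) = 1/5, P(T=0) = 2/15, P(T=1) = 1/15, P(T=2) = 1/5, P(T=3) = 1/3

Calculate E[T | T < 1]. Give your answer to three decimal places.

-0.833

P(T < 1) = 1/15 + 1/5 + 2/15 = 2/5.
E[T | T < 1] = [(-2)·1/15 + (-1)·1/5 + 0·2/15] / (2/5)
 = -1/3 / (2/5)
 = -5/6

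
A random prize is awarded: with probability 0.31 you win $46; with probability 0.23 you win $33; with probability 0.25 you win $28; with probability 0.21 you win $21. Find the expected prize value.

33.26

E[payout] = 46·0.31 + 33·0.23 + 28·0.25 + 21·0.21
 = 14.26 + 7.59 + 7 + 4.41
 = 33.26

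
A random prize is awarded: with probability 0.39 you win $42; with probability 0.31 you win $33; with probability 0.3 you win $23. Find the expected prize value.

33.51

E[payout] = 42·0.39 + 33·0.31 + 23·0.3
 = 16.38 + 10.23 + 6.9
 = 33.51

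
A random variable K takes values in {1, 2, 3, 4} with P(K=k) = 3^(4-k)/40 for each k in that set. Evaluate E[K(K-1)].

E[K(K-1)] = Σ k(k-1)·P(K=k)
 = 0·27/40 + 2·9/40 + 6·3/40 + 12·1/40
 = 0 + 9/20 + 9/20 + 3/10
 = 6/5

1.2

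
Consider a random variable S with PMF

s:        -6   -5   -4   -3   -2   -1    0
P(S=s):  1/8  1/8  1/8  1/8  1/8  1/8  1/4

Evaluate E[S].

E[S] = Σ s·P(S=s)
 = (-6)·1/8 + (-5)·1/8 + (-4)·1/8 + (-3)·1/8 + (-2)·1/8 + (-1)·1/8 + 0·1/4
 = (-3/4) + (-5/8) + (-1/2) + (-3/8) + (-1/4) + (-1/8) + 0
 = -21/8

-2.625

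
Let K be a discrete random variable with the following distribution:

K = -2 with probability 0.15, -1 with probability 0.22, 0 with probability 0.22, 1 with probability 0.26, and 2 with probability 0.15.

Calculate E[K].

0.04

E[K] = Σ k·P(K=k)
 = (-2)·0.15 + (-1)·0.22 + 0·0.22 + 1·0.26 + 2·0.15
 = (-0.3) + (-0.22) + 0 + 0.26 + 0.3
 = 0.04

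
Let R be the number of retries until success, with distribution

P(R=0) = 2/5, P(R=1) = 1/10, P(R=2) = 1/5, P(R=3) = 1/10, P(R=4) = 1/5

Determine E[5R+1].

9

E[5R+1] = Σ (5r+1)·P(R=r)
 = 1·2/5 + 6·1/10 + 11·1/5 + 16·1/10 + 21·1/5
 = 2/5 + 3/5 + 11/5 + 8/5 + 21/5
 = 9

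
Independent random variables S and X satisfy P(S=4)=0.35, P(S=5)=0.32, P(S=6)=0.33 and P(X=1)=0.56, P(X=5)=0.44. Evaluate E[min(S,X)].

E[min(S,X)] = Σ_s Σ_x min(s,x) · P(S=s)P(X=x)
 = 1·0.196 + 4·0.154 + 1·0.1792 + 5·0.1408 + 1·0.1848 + 5·0.1452
 = 0.196 + 0.616 + 0.1792 + 0.704 + 0.1848 + 0.726
 = 2.606

2.606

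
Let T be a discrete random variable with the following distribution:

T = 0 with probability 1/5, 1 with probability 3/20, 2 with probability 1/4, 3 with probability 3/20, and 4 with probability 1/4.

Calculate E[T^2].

6.5

E[T^2] = Σ t^2·P(T=t)
 = 0·1/5 + 1·3/20 + 4·1/4 + 9·3/20 + 16·1/4
 = 0 + 3/20 + 1 + 27/20 + 4
 = 13/2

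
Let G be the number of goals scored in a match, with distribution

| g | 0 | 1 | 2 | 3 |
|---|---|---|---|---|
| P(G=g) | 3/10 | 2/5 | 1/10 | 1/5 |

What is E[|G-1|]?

E[|G-1|] = Σ |g-1|·P(G=g)
 = 1·3/10 + 0·2/5 + 1·1/10 + 2·1/5
 = 3/10 + 0 + 1/10 + 2/5
 = 4/5

0.8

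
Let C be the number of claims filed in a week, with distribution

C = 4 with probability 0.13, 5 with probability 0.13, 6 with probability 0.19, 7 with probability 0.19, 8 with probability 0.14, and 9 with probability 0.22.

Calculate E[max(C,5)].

E[max(C,5)] = Σ max(c,5)·P(C=c)
 = 5·0.13 + 5·0.13 + 6·0.19 + 7·0.19 + 8·0.14 + 9·0.22
 = 0.65 + 0.65 + 1.14 + 1.33 + 1.12 + 1.98
 = 6.87

6.87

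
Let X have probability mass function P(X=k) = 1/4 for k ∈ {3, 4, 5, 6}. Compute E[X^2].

21.5

E[X^2] = Σ x^2·P(X=x)
 = 9·1/4 + 16·1/4 + 25·1/4 + 36·1/4
 = 9/4 + 4 + 25/4 + 9
 = 43/2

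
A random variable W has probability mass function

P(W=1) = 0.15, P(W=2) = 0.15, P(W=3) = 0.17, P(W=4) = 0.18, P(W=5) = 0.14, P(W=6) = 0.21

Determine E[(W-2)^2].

E[(W-2)^2] = Σ (w-2)^2·P(W=w)
 = 1·0.15 + 0·0.15 + 1·0.17 + 4·0.18 + 9·0.14 + 16·0.21
 = 0.15 + 0 + 0.17 + 0.72 + 1.26 + 3.36
 = 5.66

5.66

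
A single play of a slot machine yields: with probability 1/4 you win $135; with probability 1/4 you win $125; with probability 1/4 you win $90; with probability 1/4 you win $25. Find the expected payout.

E[payout] = 135·1/4 + 125·1/4 + 90·1/4 + 25·1/4
 = 135/4 + 125/4 + 45/2 + 25/4
 = 375/4

93.75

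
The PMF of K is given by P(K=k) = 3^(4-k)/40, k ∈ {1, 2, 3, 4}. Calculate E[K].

E[K] = Σ k·P(K=k)
 = 1·27/40 + 2·9/40 + 3·3/40 + 4·1/40
 = 27/40 + 9/20 + 9/40 + 1/10
 = 29/20

1.45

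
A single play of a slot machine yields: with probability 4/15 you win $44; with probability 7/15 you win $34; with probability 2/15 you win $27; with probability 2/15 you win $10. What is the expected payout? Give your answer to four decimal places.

32.5333

E[payout] = 44·4/15 + 34·7/15 + 27·2/15 + 10·2/15
 = 176/15 + 238/15 + 18/5 + 4/3
 = 488/15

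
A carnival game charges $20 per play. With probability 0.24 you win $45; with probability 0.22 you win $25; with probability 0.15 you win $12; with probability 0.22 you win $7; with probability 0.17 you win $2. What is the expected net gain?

-0.02

E[payout] = 45·0.24 + 25·0.22 + 12·0.15 + 7·0.22 + 2·0.17
 = 10.8 + 5.5 + 1.8 + 1.54 + 0.34
 = 19.98
Net = 19.98 - 20 = -0.02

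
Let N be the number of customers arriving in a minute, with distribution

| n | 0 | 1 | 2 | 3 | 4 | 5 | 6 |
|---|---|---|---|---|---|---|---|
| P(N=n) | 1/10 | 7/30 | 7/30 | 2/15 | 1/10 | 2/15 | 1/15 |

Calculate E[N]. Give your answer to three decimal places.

E[N] = Σ n·P(N=n)
 = 0·1/10 + 1·7/30 + 2·7/30 + 3·2/15 + 4·1/10 + 5·2/15 + 6·1/15
 = 0 + 7/30 + 7/15 + 2/5 + 2/5 + 2/3 + 2/5
 = 77/30

2.567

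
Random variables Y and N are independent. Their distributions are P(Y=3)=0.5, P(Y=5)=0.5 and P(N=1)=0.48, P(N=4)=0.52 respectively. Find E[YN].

E[YN] = Σ_y Σ_n yn · P(Y=y)P(N=n)
 = 3·0.24 + 12·0.26 + 5·0.24 + 20·0.26
 = 0.72 + 3.12 + 1.2 + 5.2
 = 10.24

10.24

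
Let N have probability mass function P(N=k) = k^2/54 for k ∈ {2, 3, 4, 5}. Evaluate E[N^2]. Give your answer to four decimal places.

E[N^2] = Σ n^2·P(N=n)
 = 4·2/27 + 9·1/6 + 16·8/27 + 25·25/54
 = 8/27 + 3/2 + 128/27 + 625/54
 = 163/9

18.1111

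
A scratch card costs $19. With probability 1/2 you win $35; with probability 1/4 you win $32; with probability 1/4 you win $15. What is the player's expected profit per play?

E[payout] = 35·1/2 + 32·1/4 + 15·1/4
 = 35/2 + 8 + 15/4
 = 117/4
Net = 117/4 - 19 = 41/4

10.25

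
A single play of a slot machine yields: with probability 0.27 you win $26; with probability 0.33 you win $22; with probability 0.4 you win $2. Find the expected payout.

E[payout] = 26·0.27 + 22·0.33 + 2·0.4
 = 7.02 + 7.26 + 0.8
 = 15.08

15.08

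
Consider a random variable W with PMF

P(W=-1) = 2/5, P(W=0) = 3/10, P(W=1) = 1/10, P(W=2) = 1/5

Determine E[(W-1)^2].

E[(W-1)^2] = Σ (w-1)^2·P(W=w)
 = 4·2/5 + 1·3/10 + 0·1/10 + 1·1/5
 = 8/5 + 3/10 + 0 + 1/5
 = 21/10

2.1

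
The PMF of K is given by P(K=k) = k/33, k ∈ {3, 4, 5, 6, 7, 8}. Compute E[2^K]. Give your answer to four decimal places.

108.3636

E[2^K] = Σ 2^k·P(K=k)
 = 8·1/11 + 16·4/33 + 32·5/33 + 64·2/11 + 128·7/33 + 256·8/33
 = 8/11 + 64/33 + 160/33 + 128/11 + 896/33 + 2048/33
 = 1192/11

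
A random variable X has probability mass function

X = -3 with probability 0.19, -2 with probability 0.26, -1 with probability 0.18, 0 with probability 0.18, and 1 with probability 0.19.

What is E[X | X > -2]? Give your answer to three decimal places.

0.018

P(X > -2) = 0.18 + 0.18 + 0.19 = 0.55.
E[X | X > -2] = [(-1)·0.18 + 0·0.18 + 1·0.19] / 0.55
 = 0.01 / 0.55
 = 1/55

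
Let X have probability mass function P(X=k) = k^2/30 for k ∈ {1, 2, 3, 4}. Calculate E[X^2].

E[X^2] = Σ x^2·P(X=x)
 = 1·1/30 + 4·2/15 + 9·3/10 + 16·8/15
 = 1/30 + 8/15 + 27/10 + 128/15
 = 59/5

11.8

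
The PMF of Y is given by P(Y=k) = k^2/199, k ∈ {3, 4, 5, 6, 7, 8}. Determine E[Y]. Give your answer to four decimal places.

E[Y] = Σ y·P(Y=y)
 = 3·9/199 + 4·16/199 + 5·25/199 + 6·36/199 + 7·49/199 + 8·64/199
 = 27/199 + 64/199 + 125/199 + 216/199 + 343/199 + 512/199
 = 1287/199

6.4673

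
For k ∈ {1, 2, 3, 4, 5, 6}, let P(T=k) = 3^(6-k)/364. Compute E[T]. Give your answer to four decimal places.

E[T] = Σ t·P(T=t)
 = 1·243/364 + 2·81/364 + 3·27/364 + 4·9/364 + 5·3/364 + 6·1/364
 = 243/364 + 81/182 + 81/364 + 9/91 + 15/364 + 3/182
 = 543/364

1.4918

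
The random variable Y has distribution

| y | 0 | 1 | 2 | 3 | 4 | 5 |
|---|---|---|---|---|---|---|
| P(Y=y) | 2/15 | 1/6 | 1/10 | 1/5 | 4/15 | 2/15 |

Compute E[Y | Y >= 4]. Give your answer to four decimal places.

4.3333

P(Y >= 4) = 4/15 + 2/15 = 2/5.
E[Y | Y >= 4] = [4·4/15 + 5·2/15] / (2/5)
 = 26/15 / (2/5)
 = 13/3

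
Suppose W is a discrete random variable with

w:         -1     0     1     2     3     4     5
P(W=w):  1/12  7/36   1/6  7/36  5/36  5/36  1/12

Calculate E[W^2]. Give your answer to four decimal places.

E[W^2] = Σ w^2·P(W=w)
 = 1·1/12 + 0·7/36 + 1·1/6 + 4·7/36 + 9·5/36 + 16·5/36 + 25·1/12
 = 1/12 + 0 + 1/6 + 7/9 + 5/4 + 20/9 + 25/12
 = 79/12

6.5833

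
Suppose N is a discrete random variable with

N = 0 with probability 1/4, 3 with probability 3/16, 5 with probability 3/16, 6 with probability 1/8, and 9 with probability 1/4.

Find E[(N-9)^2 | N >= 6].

3

P(N >= 6) = 1/8 + 1/4 = 3/8.
E[(N-9)^2 | N >= 6] = [9·1/8 + 0·1/4] / (3/8)
 = 9/8 / (3/8)
 = 3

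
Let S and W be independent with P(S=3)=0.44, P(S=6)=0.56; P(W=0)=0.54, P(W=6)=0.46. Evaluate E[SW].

12.9168

E[SW] = Σ_s Σ_w sw · P(S=s)P(W=w)
 = 0·0.2376 + 18·0.2024 + 0·0.3024 + 36·0.2576
 = 0 + 3.6432 + 0 + 9.2736
 = 12.9168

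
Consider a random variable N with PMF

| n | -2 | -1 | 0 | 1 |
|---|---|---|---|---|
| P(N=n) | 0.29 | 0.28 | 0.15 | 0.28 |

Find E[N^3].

E[N^3] = Σ n^3·P(N=n)
 = (-8)·0.29 + (-1)·0.28 + 0·0.15 + 1·0.28
 = (-2.32) + (-0.28) + 0 + 0.28
 = -2.32

-2.32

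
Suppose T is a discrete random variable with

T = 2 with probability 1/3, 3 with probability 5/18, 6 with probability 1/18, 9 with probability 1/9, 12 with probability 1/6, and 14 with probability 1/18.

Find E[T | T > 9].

12.5

P(T > 9) = 1/6 + 1/18 = 2/9.
E[T | T > 9] = [12·1/6 + 14·1/18] / (2/9)
 = 25/9 / (2/9)
 = 25/2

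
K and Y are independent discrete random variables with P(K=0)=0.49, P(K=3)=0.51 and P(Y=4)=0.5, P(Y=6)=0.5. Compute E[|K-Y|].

E[|K-Y|] = Σ_k Σ_y |k-y| · P(K=k)P(Y=y)
 = 4·0.245 + 6·0.245 + 1·0.255 + 3·0.255
 = 0.98 + 1.47 + 0.255 + 0.765
 = 3.47

3.47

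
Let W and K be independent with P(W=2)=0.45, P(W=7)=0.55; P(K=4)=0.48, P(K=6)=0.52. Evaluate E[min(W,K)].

E[min(W,K)] = Σ_w Σ_k min(w,k) · P(W=w)P(K=k)
 = 2·0.216 + 2·0.234 + 4·0.264 + 6·0.286
 = 0.432 + 0.468 + 1.056 + 1.716
 = 3.672

3.672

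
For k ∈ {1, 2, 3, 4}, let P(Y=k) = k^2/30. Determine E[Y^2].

11.8

E[Y^2] = Σ y^2·P(Y=y)
 = 1·1/30 + 4·2/15 + 9·3/10 + 16·8/15
 = 1/30 + 8/15 + 27/10 + 128/15
 = 59/5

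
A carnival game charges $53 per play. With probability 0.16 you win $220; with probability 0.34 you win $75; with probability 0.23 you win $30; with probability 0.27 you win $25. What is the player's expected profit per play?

E[payout] = 220·0.16 + 75·0.34 + 30·0.23 + 25·0.27
 = 35.2 + 25.5 + 6.9 + 6.75
 = 74.35
Net = 74.35 - 53 = 21.35

21.35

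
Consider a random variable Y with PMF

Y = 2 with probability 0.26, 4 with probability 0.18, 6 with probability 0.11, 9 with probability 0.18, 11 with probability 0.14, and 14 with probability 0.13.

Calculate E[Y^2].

E[Y^2] = Σ y^2·P(Y=y)
 = 4·0.26 + 16·0.18 + 36·0.11 + 81·0.18 + 121·0.14 + 196·0.13
 = 1.04 + 2.88 + 3.96 + 14.58 + 16.94 + 25.48
 = 64.88

64.88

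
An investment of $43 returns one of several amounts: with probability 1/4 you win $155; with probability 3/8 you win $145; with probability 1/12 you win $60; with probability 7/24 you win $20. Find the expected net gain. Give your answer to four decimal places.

E[payout] = 155·1/4 + 145·3/8 + 60·1/12 + 20·7/24
 = 155/4 + 435/8 + 5 + 35/6
 = 2495/24
Net = 2495/24 - 43 = 1463/24

60.9583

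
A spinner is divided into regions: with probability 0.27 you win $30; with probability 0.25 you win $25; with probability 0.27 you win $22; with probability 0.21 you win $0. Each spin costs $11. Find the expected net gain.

9.29

E[payout] = 30·0.27 + 25·0.25 + 22·0.27 + 0·0.21
 = 8.1 + 6.25 + 5.94 + 0
 = 20.29
Net = 20.29 - 11 = 9.29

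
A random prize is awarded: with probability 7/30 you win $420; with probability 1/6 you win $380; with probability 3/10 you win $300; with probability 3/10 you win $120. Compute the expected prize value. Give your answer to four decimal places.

E[payout] = 420·7/30 + 380·1/6 + 300·3/10 + 120·3/10
 = 98 + 190/3 + 90 + 36
 = 862/3

287.3333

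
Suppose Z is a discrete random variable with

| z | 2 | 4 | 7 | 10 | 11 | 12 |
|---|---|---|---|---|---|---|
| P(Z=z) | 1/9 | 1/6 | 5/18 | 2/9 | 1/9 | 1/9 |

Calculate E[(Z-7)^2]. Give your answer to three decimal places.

E[(Z-7)^2] = Σ (z-7)^2·P(Z=z)
 = 25·1/9 + 9·1/6 + 0·5/18 + 9·2/9 + 16·1/9 + 25·1/9
 = 25/9 + 3/2 + 0 + 2 + 16/9 + 25/9
 = 65/6

10.833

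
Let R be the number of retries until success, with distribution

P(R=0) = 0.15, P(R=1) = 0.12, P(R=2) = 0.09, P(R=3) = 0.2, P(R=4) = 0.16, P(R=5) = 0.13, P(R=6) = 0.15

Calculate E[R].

E[R] = Σ r·P(R=r)
 = 0·0.15 + 1·0.12 + 2·0.09 + 3·0.2 + 4·0.16 + 5·0.13 + 6·0.15
 = 0 + 0.12 + 0.18 + 0.6 + 0.64 + 0.65 + 0.9
 = 3.09

3.09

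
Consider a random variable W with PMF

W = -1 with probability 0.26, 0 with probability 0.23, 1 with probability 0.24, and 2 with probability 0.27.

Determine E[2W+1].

E[2W+1] = Σ (2w+1)·P(W=w)
 = (-1)·0.26 + 1·0.23 + 3·0.24 + 5·0.27
 = (-0.26) + 0.23 + 0.72 + 1.35
 = 2.04

2.04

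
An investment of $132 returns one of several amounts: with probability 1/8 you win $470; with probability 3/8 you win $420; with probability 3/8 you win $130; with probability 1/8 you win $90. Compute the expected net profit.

144.25

E[payout] = 470·1/8 + 420·3/8 + 130·3/8 + 90·1/8
 = 235/4 + 315/2 + 195/4 + 45/4
 = 1105/4
Net = 1105/4 - 132 = 577/4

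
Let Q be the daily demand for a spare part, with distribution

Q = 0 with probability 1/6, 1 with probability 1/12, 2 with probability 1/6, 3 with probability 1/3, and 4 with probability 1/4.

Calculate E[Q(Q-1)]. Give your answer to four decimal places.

E[Q(Q-1)] = Σ q(q-1)·P(Q=q)
 = 0·1/6 + 0·1/12 + 2·1/6 + 6·1/3 + 12·1/4
 = 0 + 0 + 1/3 + 2 + 3
 = 16/3

5.3333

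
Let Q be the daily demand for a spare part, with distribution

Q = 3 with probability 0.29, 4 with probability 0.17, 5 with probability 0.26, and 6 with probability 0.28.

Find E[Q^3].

111.69

E[Q^3] = Σ q^3·P(Q=q)
 = 27·0.29 + 64·0.17 + 125·0.26 + 216·0.28
 = 7.83 + 10.88 + 32.5 + 60.48
 = 111.69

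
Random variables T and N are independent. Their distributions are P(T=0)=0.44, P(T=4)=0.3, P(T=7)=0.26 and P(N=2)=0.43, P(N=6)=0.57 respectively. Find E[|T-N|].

3.1904

E[|T-N|] = Σ_t Σ_n |t-n| · P(T=t)P(N=n)
 = 2·0.1892 + 6·0.2508 + 2·0.129 + 2·0.171 + 5·0.1118 + 1·0.1482
 = 0.3784 + 1.5048 + 0.258 + 0.342 + 0.559 + 0.1482
 = 3.1904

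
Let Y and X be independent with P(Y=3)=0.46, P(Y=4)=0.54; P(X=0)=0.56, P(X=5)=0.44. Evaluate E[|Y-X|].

2.6248

E[|Y-X|] = Σ_y Σ_x |y-x| · P(Y=y)P(X=x)
 = 3·0.2576 + 2·0.2024 + 4·0.3024 + 1·0.2376
 = 0.7728 + 0.4048 + 1.2096 + 0.2376
 = 2.6248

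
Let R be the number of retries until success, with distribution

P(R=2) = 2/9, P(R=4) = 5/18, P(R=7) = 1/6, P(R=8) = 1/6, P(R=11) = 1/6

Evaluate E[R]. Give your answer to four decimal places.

5.8889

E[R] = Σ r·P(R=r)
 = 2·2/9 + 4·5/18 + 7·1/6 + 8·1/6 + 11·1/6
 = 4/9 + 10/9 + 7/6 + 4/3 + 11/6
 = 53/9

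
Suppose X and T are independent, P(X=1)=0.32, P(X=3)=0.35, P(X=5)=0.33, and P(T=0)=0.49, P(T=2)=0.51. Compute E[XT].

E[XT] = Σ_x Σ_t xt · P(X=x)P(T=t)
 = 0·0.1568 + 2·0.1632 + 0·0.1715 + 6·0.1785 + 0·0.1617 + 10·0.1683
 = 0 + 0.3264 + 0 + 1.071 + 0 + 1.683
 = 3.0804

3.0804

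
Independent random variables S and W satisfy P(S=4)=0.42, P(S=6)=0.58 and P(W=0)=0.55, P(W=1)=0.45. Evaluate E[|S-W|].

E[|S-W|] = Σ_s Σ_w |s-w| · P(S=s)P(W=w)
 = 4·0.231 + 3·0.189 + 6·0.319 + 5·0.261
 = 0.924 + 0.567 + 1.914 + 1.305
 = 4.71

4.71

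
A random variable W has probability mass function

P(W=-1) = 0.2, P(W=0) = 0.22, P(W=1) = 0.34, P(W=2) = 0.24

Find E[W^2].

1.5

E[W^2] = Σ w^2·P(W=w)
 = 1·0.2 + 0·0.22 + 1·0.34 + 4·0.24
 = 0.2 + 0 + 0.34 + 0.96
 = 1.5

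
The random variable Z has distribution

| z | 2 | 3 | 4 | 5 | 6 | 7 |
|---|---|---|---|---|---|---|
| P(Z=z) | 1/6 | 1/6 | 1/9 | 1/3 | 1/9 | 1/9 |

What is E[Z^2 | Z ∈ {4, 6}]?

26

P(Z ∈ {4, 6}) = 1/9 + 1/9 = 2/9.
E[Z^2 | Z ∈ {4, 6}] = [16·1/9 + 36·1/9] / (2/9)
 = 52/9 / (2/9)
 = 26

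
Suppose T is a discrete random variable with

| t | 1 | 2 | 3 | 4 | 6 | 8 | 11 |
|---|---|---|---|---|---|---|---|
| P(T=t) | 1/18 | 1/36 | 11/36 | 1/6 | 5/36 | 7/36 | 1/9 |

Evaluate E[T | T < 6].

P(T < 6) = 1/18 + 1/36 + 11/36 + 1/6 = 5/9.
E[T | T < 6] = [1·1/18 + 2·1/36 + 3·11/36 + 4·1/6] / (5/9)
 = 61/36 / (5/9)
 = 61/20

3.05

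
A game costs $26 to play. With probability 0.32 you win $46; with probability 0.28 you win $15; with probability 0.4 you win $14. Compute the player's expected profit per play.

E[payout] = 46·0.32 + 15·0.28 + 14·0.4
 = 14.72 + 4.2 + 5.6
 = 24.52
Net = 24.52 - 26 = -1.48

-1.48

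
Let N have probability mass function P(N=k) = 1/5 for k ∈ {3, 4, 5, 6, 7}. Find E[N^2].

27

E[N^2] = Σ n^2·P(N=n)
 = 9·1/5 + 16·1/5 + 25·1/5 + 36·1/5 + 49·1/5
 = 9/5 + 16/5 + 5 + 36/5 + 49/5
 = 27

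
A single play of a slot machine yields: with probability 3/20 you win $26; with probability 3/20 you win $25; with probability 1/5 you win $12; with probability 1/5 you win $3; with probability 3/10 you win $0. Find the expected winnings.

E[payout] = 26·3/20 + 25·3/20 + 12·1/5 + 3·1/5 + 0·3/10
 = 39/10 + 15/4 + 12/5 + 3/5 + 0
 = 213/20

10.65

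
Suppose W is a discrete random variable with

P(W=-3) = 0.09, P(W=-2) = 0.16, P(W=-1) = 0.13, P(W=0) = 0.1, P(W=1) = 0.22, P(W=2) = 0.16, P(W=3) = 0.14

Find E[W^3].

E[W^3] = Σ w^3·P(W=w)
 = (-27)·0.09 + (-8)·0.16 + (-1)·0.13 + 0·0.1 + 1·0.22 + 8·0.16 + 27·0.14
 = (-2.43) + (-1.28) + (-0.13) + 0 + 0.22 + 1.28 + 3.78
 = 1.44

1.44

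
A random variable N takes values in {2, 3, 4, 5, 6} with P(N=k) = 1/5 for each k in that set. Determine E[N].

E[N] = Σ n·P(N=n)
 = 2·1/5 + 3·1/5 + 4·1/5 + 5·1/5 + 6·1/5
 = 2/5 + 3/5 + 4/5 + 1 + 6/5
 = 4

4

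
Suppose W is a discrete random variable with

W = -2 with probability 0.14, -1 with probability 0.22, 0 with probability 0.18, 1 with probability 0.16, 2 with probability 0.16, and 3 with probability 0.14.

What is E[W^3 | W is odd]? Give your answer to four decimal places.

P(W is odd) = 0.22 + 0.16 + 0.14 = 0.52.
E[W^3 | W is odd] = [(-1)·0.22 + 1·0.16 + 27·0.14] / 0.52
 = 3.72 / 0.52
 = 93/13

7.1538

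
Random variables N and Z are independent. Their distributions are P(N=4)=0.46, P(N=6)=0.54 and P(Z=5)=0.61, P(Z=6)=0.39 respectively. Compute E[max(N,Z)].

E[max(N,Z)] = Σ_n Σ_z max(n,z) · P(N=n)P(Z=z)
 = 5·0.2806 + 6·0.1794 + 6·0.3294 + 6·0.2106
 = 1.403 + 1.0764 + 1.9764 + 1.2636
 = 5.7194

5.7194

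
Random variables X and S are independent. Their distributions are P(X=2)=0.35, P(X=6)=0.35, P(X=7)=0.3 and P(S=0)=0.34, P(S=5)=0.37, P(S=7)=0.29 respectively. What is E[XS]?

E[XS] = Σ_x Σ_s xs · P(X=x)P(S=s)
 = 0·0.119 + 10·0.1295 + 14·0.1015 + 0·0.119 + 30·0.1295 + 42·0.1015 + 0·0.102 + 35·0.111 + 49·0.087
 = 0 + 1.295 + 1.421 + 0 + 3.885 + 4.263 + 0 + 3.885 + 4.263
 = 19.012

19.012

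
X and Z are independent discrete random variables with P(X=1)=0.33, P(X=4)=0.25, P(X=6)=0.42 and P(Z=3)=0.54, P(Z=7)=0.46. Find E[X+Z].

E[X+Z] = Σ_x Σ_z (x+z) · P(X=x)P(Z=z)
 = 4·0.1782 + 8·0.1518 + 7·0.135 + 11·0.115 + 9·0.2268 + 13·0.1932
 = 0.7128 + 1.2144 + 0.945 + 1.265 + 2.0412 + 2.5116
 = 8.69

8.69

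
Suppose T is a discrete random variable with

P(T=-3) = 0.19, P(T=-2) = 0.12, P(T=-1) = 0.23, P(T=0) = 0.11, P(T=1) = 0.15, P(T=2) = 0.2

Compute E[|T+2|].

E[|T+2|] = Σ |t+2|·P(T=t)
 = 1·0.19 + 0·0.12 + 1·0.23 + 2·0.11 + 3·0.15 + 4·0.2
 = 0.19 + 0 + 0.23 + 0.22 + 0.45 + 0.8
 = 1.89

1.89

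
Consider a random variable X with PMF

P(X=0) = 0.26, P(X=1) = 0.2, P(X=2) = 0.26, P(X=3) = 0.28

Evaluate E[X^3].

E[X^3] = Σ x^3·P(X=x)
 = 0·0.26 + 1·0.2 + 8·0.26 + 27·0.28
 = 0 + 0.2 + 2.08 + 7.56
 = 9.84

9.84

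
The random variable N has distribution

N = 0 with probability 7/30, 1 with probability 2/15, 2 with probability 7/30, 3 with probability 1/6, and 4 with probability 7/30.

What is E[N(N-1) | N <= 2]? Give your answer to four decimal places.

P(N <= 2) = 7/30 + 2/15 + 7/30 = 3/5.
E[N(N-1) | N <= 2] = [0·7/30 + 0·2/15 + 2·7/30] / (3/5)
 = 7/15 / (3/5)
 = 7/9

0.7778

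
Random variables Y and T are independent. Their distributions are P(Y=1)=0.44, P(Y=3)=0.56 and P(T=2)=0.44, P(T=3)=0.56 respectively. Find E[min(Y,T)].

E[min(Y,T)] = Σ_y Σ_t min(y,t) · P(Y=y)P(T=t)
 = 1·0.1936 + 1·0.2464 + 2·0.2464 + 3·0.3136
 = 0.1936 + 0.2464 + 0.4928 + 0.9408
 = 1.8736

1.8736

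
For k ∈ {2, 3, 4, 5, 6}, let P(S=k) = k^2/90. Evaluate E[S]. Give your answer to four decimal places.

E[S] = Σ s·P(S=s)
 = 2·2/45 + 3·1/10 + 4·8/45 + 5·5/18 + 6·2/5
 = 4/45 + 3/10 + 32/45 + 25/18 + 12/5
 = 44/9

4.8889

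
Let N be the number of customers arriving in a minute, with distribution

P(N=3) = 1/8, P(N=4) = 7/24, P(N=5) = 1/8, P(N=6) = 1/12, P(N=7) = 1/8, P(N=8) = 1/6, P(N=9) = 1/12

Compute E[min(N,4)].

3.875

E[min(N,4)] = Σ min(n,4)·P(N=n)
 = 3·1/8 + 4·7/24 + 4·1/8 + 4·1/12 + 4·1/8 + 4·1/6 + 4·1/12
 = 3/8 + 7/6 + 1/2 + 1/3 + 1/2 + 2/3 + 1/3
 = 31/8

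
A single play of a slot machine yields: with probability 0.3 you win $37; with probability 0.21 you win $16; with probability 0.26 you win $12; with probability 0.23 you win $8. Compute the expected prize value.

E[payout] = 37·0.3 + 16·0.21 + 12·0.26 + 8·0.23
 = 11.1 + 3.36 + 3.12 + 1.84
 = 19.42

19.42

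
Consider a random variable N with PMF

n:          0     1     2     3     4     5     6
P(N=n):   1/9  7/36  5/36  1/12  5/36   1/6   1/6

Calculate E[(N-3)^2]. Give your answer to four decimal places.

4.2222

E[(N-3)^2] = Σ (n-3)^2·P(N=n)
 = 9·1/9 + 4·7/36 + 1·5/36 + 0·1/12 + 1·5/36 + 4·1/6 + 9·1/6
 = 1 + 7/9 + 5/36 + 0 + 5/36 + 2/3 + 3/2
 = 38/9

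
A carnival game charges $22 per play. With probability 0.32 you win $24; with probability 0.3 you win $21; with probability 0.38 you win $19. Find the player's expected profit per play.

-0.8

E[payout] = 24·0.32 + 21·0.3 + 19·0.38
 = 7.68 + 6.3 + 7.22
 = 21.2
Net = 21.2 - 22 = -0.8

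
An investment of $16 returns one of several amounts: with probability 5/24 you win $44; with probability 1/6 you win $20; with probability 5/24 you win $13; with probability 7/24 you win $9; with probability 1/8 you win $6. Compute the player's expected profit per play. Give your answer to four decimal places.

2.5833

E[payout] = 44·5/24 + 20·1/6 + 13·5/24 + 9·7/24 + 6·1/8
 = 55/6 + 10/3 + 65/24 + 21/8 + 3/4
 = 223/12
Net = 223/12 - 16 = 31/12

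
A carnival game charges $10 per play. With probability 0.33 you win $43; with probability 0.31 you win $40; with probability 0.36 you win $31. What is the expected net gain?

27.75

E[payout] = 43·0.33 + 40·0.31 + 31·0.36
 = 14.19 + 12.4 + 11.16
 = 37.75
Net = 37.75 - 10 = 27.75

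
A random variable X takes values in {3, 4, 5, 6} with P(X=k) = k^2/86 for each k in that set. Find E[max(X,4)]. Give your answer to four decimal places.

E[max(X,4)] = Σ max(x,4)·P(X=x)
 = 4·9/86 + 4·8/43 + 5·25/86 + 6·18/43
 = 18/43 + 32/43 + 125/86 + 108/43
 = 441/86

5.1279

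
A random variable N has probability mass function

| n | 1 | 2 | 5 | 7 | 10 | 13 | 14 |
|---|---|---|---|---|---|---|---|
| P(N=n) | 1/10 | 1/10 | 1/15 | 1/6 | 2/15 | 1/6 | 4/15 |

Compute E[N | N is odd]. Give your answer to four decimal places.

P(N is odd) = 1/10 + 1/15 + 1/6 + 1/6 = 1/2.
E[N | N is odd] = [1·1/10 + 5·1/15 + 7·1/6 + 13·1/6] / (1/2)
 = 113/30 / (1/2)
 = 113/15

7.5333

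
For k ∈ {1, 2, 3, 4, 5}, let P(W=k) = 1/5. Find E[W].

E[W] = Σ w·P(W=w)
 = 1·1/5 + 2·1/5 + 3·1/5 + 4·1/5 + 5·1/5
 = 1/5 + 2/5 + 3/5 + 4/5 + 1
 = 3

3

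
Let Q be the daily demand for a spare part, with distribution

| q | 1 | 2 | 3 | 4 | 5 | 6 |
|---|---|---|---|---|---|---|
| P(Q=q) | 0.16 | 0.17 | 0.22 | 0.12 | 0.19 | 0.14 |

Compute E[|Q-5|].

E[|Q-5|] = Σ |q-5|·P(Q=q)
 = 4·0.16 + 3·0.17 + 2·0.22 + 1·0.12 + 0·0.19 + 1·0.14
 = 0.64 + 0.51 + 0.44 + 0.12 + 0 + 0.14
 = 1.85

1.85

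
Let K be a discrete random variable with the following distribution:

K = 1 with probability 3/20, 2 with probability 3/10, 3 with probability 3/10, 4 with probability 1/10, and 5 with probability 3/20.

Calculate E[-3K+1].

E[-3K+1] = Σ (-3k+1)·P(K=k)
 = (-2)·3/20 + (-5)·3/10 + (-8)·3/10 + (-11)·1/10 + (-14)·3/20
 = (-3/10) + (-3/2) + (-12/5) + (-11/10) + (-21/10)
 = -37/5

-7.4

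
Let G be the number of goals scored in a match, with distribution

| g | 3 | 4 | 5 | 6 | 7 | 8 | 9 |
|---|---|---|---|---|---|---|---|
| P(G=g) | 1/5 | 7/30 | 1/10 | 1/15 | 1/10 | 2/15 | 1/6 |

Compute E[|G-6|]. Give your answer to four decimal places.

2.0333

E[|G-6|] = Σ |g-6|·P(G=g)
 = 3·1/5 + 2·7/30 + 1·1/10 + 0·1/15 + 1·1/10 + 2·2/15 + 3·1/6
 = 3/5 + 7/15 + 1/10 + 0 + 1/10 + 4/15 + 1/2
 = 61/30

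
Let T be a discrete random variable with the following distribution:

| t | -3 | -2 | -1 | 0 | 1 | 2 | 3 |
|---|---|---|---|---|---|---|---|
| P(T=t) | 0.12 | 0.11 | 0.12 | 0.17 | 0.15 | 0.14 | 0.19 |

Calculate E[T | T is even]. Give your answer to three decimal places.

0.143

P(T is even) = 0.11 + 0.17 + 0.14 = 0.42.
E[T | T is even] = [(-2)·0.11 + 0·0.17 + 2·0.14] / 0.42
 = 0.06 / 0.42
 = 1/7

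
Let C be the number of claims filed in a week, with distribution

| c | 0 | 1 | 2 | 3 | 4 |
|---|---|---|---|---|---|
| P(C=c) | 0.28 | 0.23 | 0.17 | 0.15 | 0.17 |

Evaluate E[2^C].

E[2^C] = Σ 2^c·P(C=c)
 = 1·0.28 + 2·0.23 + 4·0.17 + 8·0.15 + 16·0.17
 = 0.28 + 0.46 + 0.68 + 1.2 + 2.72
 = 5.34

5.34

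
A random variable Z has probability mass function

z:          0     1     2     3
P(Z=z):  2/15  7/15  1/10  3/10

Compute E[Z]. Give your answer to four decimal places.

E[Z] = Σ z·P(Z=z)
 = 0·2/15 + 1·7/15 + 2·1/10 + 3·3/10
 = 0 + 7/15 + 1/5 + 9/10
 = 47/30

1.5667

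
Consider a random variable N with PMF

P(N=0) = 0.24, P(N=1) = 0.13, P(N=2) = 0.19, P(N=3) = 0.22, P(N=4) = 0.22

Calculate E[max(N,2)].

E[max(N,2)] = Σ max(n,2)·P(N=n)
 = 2·0.24 + 2·0.13 + 2·0.19 + 3·0.22 + 4·0.22
 = 0.48 + 0.26 + 0.38 + 0.66 + 0.88
 = 2.66

2.66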